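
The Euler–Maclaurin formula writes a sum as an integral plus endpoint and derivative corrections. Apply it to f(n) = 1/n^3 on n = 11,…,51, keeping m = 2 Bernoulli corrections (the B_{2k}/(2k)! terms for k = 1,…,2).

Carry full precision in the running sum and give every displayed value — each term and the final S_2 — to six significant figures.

Integral: ∫_11^51 1/x^3 dx = 0.00394000.
½[f(11) + f(51)] = ½[0.000751315 + 7.53858e-06] = 0.000379427.
Integral + boundary = 0.00431942.
Order-1 term: 1/12 · (-4.43446e-07 − (-0.000204904)) = 1.70384e-05.
After k=1: 0.00433646.
Order-2 term: −1/720 · (-3.40981e-09 − (-3.38684e-05)) = -4.70348e-08.

S_2 ≈ 0.00433642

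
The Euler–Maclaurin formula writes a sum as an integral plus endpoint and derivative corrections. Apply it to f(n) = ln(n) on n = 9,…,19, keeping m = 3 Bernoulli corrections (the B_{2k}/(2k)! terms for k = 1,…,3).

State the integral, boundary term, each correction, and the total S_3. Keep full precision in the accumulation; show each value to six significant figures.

The integral term ∫_9^19 ln(x) dx = 26.1693.
Endpoint term: (f(9) + f(19))/2 = (2.19722 + 2.94444)/2 = 2.57083.
Integral + boundary = 28.7402.
k=1: B_{2}/(2)! × [f^{(1)}(19) − f^{(1)}(9)] = 1/12 × (0.0526316 − 0.111111) = -0.00487329.
After k=1: 28.7353.
k=2: B_{4}/(4)! × [f^{(3)}(19) − f^{(3)}(9)] = −1/720 × (0.000291588 − 0.00274348) = 3.40541e-06.
After k=2: 28.7353.
k=3: B_{6}/(6)! × [f^{(5)}(19) − f^{(5)}(9)] = 1/30240 × (9.69267e-06 − 0.000406442) = -1.31200e-08.

S_3 ≈ 28.7353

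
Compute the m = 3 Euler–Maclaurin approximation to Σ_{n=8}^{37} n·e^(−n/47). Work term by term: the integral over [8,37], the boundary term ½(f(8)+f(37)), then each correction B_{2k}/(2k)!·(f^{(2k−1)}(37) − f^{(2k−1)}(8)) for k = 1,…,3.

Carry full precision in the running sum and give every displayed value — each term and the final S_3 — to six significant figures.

S_3 ≈ 395.411

The integral term ∫_8^37 x·e^(−x/47) dx = 383.667.
Boundary: ½(f(8) + f(37)) = ½(6.74788 + 16.8388) = 11.7933.
Integral + boundary = 395.461.
Order-1 term: 1/12 · (0.0968302 − 0.699913) = -0.0502569.
After k=1: 395.411.
Order-2 term: −1/720 · (0.000455878 − 0.00108053) = 8.67568e-07.
After k=2: 395.411.
Order-3 term: 1/30240 · (3.92902e-07 − 8.34861e-07) = -1.46150e-11.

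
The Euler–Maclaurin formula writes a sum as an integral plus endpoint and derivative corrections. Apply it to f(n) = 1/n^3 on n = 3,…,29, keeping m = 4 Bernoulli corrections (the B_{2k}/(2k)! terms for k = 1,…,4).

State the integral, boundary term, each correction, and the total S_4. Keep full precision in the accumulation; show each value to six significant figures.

S_4 ≈ 0.0764820

Integral: ∫_3^29 1/x^3 dx = 0.0549610.
Boundary: ½(f(3) + f(29)) = ½(0.0370370 + 4.10021e-05) = 0.0185390.
Running total after boundary: 0.0735000.
Correction k=1: B_{2}/2! · (f^{(1)}(29) − f^{(1)}(3)) = 1/12 · (-4.24160e-06 − (-0.0370370)) = 0.00308607.
Running total after k=1: 0.0765861.
Correction k=2: B_{4}/4! · (f^{(3)}(29) − f^{(3)}(3)) = −1/720 · (-1.00870e-07 − (-0.0823045)) = -0.000114312.
Running total after k=2: 0.0764718.
Correction k=3: B_{6}/6! · (f^{(5)}(29) − f^{(5)}(3)) = 1/30240 · (-5.03752e-09 − (-0.384088)) = 1.27013e-05.
Running total after k=3: 0.0764845.
Correction k=4: B_{8}/8! · (f^{(7)}(29) − f^{(7)}(3)) = −1/1209600 · (-4.31274e-10 − (-3.07270)) = -2.54026e-06.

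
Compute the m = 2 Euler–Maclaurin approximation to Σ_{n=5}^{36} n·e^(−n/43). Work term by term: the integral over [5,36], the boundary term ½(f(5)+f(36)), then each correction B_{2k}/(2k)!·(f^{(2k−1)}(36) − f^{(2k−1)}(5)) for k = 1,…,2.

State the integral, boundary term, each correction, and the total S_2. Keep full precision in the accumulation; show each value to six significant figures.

S_2 ≈ 376.767

∫_5^36 x·e^(−x/43) dx evaluates to 366.809.
Boundary: ½(f(5) + f(36)) = ½(4.45113 + 15.5850) = 10.0181.
So far: 376.827.
k=1: B_{2}/(2)! × [f^{(1)}(36) − f^{(1)}(5)] = 1/12 × (0.0704749 − 0.786712) = -0.0596864.
After k=1: 376.767.
k=2: B_{4}/(4)! × [f^{(3)}(36) − f^{(3)}(5)] = −1/720 × (0.000506387 − 0.00138841) = 1.22503e-06.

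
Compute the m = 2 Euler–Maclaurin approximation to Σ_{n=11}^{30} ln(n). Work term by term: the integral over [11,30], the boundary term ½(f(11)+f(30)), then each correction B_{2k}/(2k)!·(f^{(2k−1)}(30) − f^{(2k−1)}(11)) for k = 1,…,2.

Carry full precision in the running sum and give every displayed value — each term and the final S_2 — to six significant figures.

Integral: ∫_11^30 ln(x) dx = 56.6591.
Boundary: ½(f(11) + f(30)) = ½(2.39790 + 3.40120) = 2.89955.
So far: 59.5586.
Correction k=1: B_{2}/2! · (f^{(1)}(30) − f^{(1)}(11)) = 1/12 · (0.0333333 − 0.0909091) = -0.00479798.
Partial sum through k=1: 59.5538.
Correction k=2: B_{4}/4! · (f^{(3)}(30) − f^{(3)}(11)) = −1/720 · (7.40741e-05 − 0.00150263) = 1.98410e-06.

S_2 ≈ 59.5538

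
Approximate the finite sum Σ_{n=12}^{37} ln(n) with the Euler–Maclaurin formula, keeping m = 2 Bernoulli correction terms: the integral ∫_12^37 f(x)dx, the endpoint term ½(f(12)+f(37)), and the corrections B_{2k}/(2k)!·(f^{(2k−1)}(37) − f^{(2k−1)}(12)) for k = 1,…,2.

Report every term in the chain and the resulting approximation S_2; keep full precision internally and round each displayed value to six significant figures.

∫_12^37 ln(x) dx evaluates to 78.7851.
Boundary: ½(f(12) + f(37)) = ½(2.48491 + 3.61092) = 3.04791.
Integral + boundary = 81.8330.
Correction k=1: B_{2}/2! · (f^{(1)}(37) − f^{(1)}(12)) = 1/12 · (0.0270270 − 0.0833333) = -0.00469219.
Running total after k=1: 81.8283.
Correction k=2: B_{4}/4! · (f^{(3)}(37) − f^{(3)}(12)) = −1/720 · (3.94843e-05 − 0.00115741) = 1.55267e-06.

S_2 ≈ 81.8283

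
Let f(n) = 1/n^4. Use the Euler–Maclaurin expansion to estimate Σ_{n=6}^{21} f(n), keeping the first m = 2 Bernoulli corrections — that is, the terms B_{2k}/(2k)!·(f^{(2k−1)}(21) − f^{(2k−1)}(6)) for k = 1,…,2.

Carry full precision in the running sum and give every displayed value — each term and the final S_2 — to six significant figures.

Integral: ∫_6^21 1/x^4 dx = 0.00150722.
Endpoint term: (f(6) + f(21))/2 = (0.000771605 + 5.14189e-06)/2 = 0.000388373.
Integral + boundary = 0.00189559.
Order-1 term: 1/12 · (-9.79408e-07 − (-0.000514403)) = 4.27853e-05.
Running total after k=1: 0.00193838.
Order-2 term: −1/720 · (-6.66264e-08 − (-0.000428669)) = -5.95282e-07.

S_2 ≈ 0.00193778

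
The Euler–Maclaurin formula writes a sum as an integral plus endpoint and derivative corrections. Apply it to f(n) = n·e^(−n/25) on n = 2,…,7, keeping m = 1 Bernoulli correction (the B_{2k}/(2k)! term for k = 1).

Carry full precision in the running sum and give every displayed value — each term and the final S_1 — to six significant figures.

S_1 ≈ 22.0195

The integral term ∫_2^7 x·e^(−x/25) dx = 18.4765.
½[f(2) + f(7)] = ½[1.84623 + 5.29049] = 3.56836.
So far: 22.0449.
Order-1 term: 1/12 · (0.544164 − 0.849267) = -0.0254252.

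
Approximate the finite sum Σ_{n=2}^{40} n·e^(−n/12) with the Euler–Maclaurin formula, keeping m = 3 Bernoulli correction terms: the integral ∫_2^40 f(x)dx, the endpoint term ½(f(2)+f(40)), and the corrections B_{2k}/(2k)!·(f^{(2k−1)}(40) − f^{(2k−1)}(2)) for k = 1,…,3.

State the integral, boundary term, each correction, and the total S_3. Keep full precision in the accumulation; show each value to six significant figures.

S_3 ≈ 121.443

The integral term ∫_2^40 x·e^(−x/12) dx = 119.948.
Boundary: ½(f(2) + f(40)) = ½(1.69296 + 1.42696) = 1.55996.
Integral + boundary = 121.508.
k=1: B_{2}/(2)! × [f^{(1)}(40) − f^{(1)}(2)] = 1/12 × (-0.0832393 − 0.705401) = -0.0657201.
After k=1: 121.443.
k=2: B_{4}/(4)! × [f^{(3)}(40) − f^{(3)}(2)] = −1/720 × (-8.25787e-05 − 0.0166553) = 2.32471e-05.
After k=2: 121.443.
k=3: B_{6}/(6)! × [f^{(5)}(40) − f^{(5)}(2)] = 1/30240 × (2.86732e-06 − 0.000197306) = -6.42984e-09.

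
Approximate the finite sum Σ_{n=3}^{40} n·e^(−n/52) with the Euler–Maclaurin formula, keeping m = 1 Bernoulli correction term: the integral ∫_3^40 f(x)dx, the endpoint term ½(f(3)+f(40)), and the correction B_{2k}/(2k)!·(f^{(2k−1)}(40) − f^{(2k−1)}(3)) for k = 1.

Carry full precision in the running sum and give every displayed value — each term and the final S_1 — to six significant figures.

The integral term ∫_3^40 x·e^(−x/52) dx = 482.910.
½[f(3) + f(40)] = ½[2.83182 + 18.5348] = 10.6833.
Running total after boundary: 493.594.
k=1: B_{2}/(2)! × [f^{(1)}(40) − f^{(1)}(3)] = 1/12 × (0.106931 − 0.889482) = -0.0652126.

S_1 ≈ 493.528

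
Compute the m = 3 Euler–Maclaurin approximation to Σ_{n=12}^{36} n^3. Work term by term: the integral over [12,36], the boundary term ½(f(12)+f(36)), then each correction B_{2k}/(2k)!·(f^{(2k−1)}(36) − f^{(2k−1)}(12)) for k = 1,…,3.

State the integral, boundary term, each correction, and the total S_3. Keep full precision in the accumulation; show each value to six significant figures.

The integral term ∫_12^36 x^3 dx = 414720.
Boundary: ½(f(12) + f(36)) = ½(1728.00 + 46656.0) = 24192.0.
Running total after boundary: 438912.
Order-1 term: 1/12 · (3888.00 − 432.000) = 288.000.
After k=1: 439200.
Order-2 term: −1/720 · (6.00000 − 6.00000) = 0.00000.
After k=2: 439200.
Order-3 term: 1/30240 · (0.00000 − 0.00000) = 0.00000.

S_3 ≈ 439200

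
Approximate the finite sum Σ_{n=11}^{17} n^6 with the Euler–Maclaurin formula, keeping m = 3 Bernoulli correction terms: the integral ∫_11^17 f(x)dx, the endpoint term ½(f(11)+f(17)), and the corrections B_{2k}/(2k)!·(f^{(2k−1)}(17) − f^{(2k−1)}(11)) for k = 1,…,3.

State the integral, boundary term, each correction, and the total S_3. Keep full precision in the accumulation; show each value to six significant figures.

S_3 ≈ 6.94193e+07

Integral: ∫_11^17 x^6 dx = 5.58359e+07.
Endpoint term: (f(11) + f(17))/2 = (1.77156e+06 + 2.41376e+07)/2 = 1.29546e+07.
So far: 6.87905e+07.
Correction k=1: B_{2}/2! · (f^{(1)}(17) − f^{(1)}(11)) = 1/12 · (8.51914e+06 − 966306) = 629403.
Running total after k=1: 6.94199e+07.
Correction k=2: B_{4}/4! · (f^{(3)}(17) − f^{(3)}(11)) = −1/720 · (589560 − 159720) = -597.000.
Running total after k=2: 6.94193e+07.
Correction k=3: B_{6}/6! · (f^{(5)}(17) − f^{(5)}(11)) = 1/30240 · (12240.0 − 7920.00) = 0.142857.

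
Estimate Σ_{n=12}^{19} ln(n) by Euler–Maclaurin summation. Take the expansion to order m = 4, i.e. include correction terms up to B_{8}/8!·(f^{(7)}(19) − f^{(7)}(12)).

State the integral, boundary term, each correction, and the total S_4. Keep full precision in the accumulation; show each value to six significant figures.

∫_12^19 ln(x) dx evaluates to 19.1255.
Endpoint term: (f(12) + f(19))/2 = (2.48491 + 2.94444)/2 = 2.71467.
So far: 21.8401.
k=1: B_{2}/(2)! × [f^{(1)}(19) − f^{(1)}(12)] = 1/12 × (0.0526316 − 0.0833333) = -0.00255848.
Partial sum through k=1: 21.8376.
k=2: B_{4}/(4)! × [f^{(3)}(19) − f^{(3)}(12)] = −1/720 × (0.000291588 − 0.00115741) = 1.20253e-06.
Partial sum through k=2: 21.8376.
k=3: B_{6}/(6)! × [f^{(5)}(19) − f^{(5)}(12)] = 1/30240 × (9.69267e-06 − 9.64506e-05) = -2.86898e-09.
Partial sum through k=3: 21.8376.
k=4: B_{8}/(8)! × [f^{(7)}(19) − f^{(7)}(12)] = −1/1209600 × (8.05485e-07 − 2.00939e-05) = 1.59461e-11.

S_4 ≈ 21.8376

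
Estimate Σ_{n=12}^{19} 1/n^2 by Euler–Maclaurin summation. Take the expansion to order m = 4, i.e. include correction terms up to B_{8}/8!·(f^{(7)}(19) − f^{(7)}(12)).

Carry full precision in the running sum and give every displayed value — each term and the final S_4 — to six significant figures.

Integral: ∫_12^19 1/x^2 dx = 0.0307018.
½[f(12) + f(19)] = ½[0.00694444 + 0.00277008] = 0.00485726.
Running total after boundary: 0.0355590.
k=1: B_{2}/(2)! × [f^{(1)}(19) − f^{(1)}(12)] = 1/12 × (-0.000291588 − (-0.00115741)) = 7.21516e-05.
After k=1: 0.0356312.
k=2: B_{4}/(4)! × [f^{(3)}(19) − f^{(3)}(12)] = −1/720 × (-9.69267e-06 − (-9.64506e-05)) = -1.20497e-07.
After k=2: 0.0356310.
k=3: B_{6}/(6)! × [f^{(5)}(19) − f^{(5)}(12)] = 1/30240 × (-8.05485e-07 − (-2.00939e-05)) = 6.37844e-10.
After k=3: 0.0356310.
k=4: B_{8}/(8)! × [f^{(7)}(19) − f^{(7)}(12)] = −1/1209600 × (-1.24951e-07 − (-7.81429e-06)) = -6.35692e-12.

S_4 ≈ 0.0356310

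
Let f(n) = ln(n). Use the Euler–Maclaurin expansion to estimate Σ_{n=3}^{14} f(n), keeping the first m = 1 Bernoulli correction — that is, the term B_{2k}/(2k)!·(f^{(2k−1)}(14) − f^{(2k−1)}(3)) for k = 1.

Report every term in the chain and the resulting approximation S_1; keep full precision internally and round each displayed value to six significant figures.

S_1 ≈ 24.4980

∫_3^14 ln(x) dx evaluates to 22.6510.
½[f(3) + f(14)] = ½[1.09861 + 2.63906] = 1.86883.
Running total after boundary: 24.5198.
k=1: B_{2}/(2)! × [f^{(1)}(14) − f^{(1)}(3)] = 1/12 × (0.0714286 − 0.333333) = -0.0218254.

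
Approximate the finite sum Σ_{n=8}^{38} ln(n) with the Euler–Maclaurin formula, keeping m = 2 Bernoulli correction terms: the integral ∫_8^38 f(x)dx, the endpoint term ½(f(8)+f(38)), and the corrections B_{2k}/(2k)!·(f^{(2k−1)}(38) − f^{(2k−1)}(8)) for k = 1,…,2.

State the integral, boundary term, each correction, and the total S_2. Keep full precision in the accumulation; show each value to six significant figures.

S_2 ≈ 94.4430

The integral term ∫_8^38 ln(x) dx = 91.5927.
½[f(8) + f(38)] = ½[2.07944 + 3.63759] = 2.85851.
Running total after boundary: 94.4513.
k=1: B_{2}/(2)! × [f^{(1)}(38) − f^{(1)}(8)] = 1/12 × (0.0263158 − 0.125000) = -0.00822368.
Partial sum through k=1: 94.4430.
k=2: B_{4}/(4)! × [f^{(3)}(38) − f^{(3)}(8)] = −1/720 × (3.64485e-05 − 0.00390625) = 5.37472e-06.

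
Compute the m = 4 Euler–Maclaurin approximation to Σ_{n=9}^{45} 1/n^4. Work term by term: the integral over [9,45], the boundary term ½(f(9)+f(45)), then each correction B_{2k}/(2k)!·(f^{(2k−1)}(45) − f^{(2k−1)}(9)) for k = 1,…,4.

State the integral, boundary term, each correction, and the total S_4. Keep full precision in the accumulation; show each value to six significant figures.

Integral: ∫_9^45 1/x^4 dx = 0.000453589.
Boundary: ½(f(9) + f(45)) = ½(0.000152416 + 2.43865e-07) = 7.63298e-05.
So far: 0.000529919.
Order-1 term: 1/12 · (-2.16769e-08 − (-6.77404e-05)) = 5.64322e-06.
Running total after k=1: 0.000535562.
Order-2 term: −1/720 · (-3.21139e-10 − (-2.50890e-05)) = -3.48454e-08.
Running total after k=2: 0.000535528.
Order-3 term: 1/30240 · (-8.88089e-12 − (-1.73455e-05)) = 5.73594e-10.
Running total after k=3: 0.000535528.
Order-4 term: −1/1209600 · (-3.94706e-13 − (-1.92728e-05)) = -1.59332e-11.

S_4 ≈ 0.000535528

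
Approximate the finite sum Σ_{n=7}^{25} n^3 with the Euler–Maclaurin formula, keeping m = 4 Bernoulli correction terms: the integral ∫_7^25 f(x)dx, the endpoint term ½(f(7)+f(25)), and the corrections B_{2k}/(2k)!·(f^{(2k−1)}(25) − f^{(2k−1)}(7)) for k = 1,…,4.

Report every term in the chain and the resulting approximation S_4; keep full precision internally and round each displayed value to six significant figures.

S_4 ≈ 105184

The integral term ∫_7^25 x^3 dx = 97056.0.
½[f(7) + f(25)] = ½[343.000 + 15625.0] = 7984.00.
Running total after boundary: 105040.
Order-1 term: 1/12 · (1875.00 − 147.000) = 144.000.
Running total after k=1: 105184.
Order-2 term: −1/720 · (6.00000 − 6.00000) = 0.00000.
Running total after k=2: 105184.
Order-3 term: 1/30240 · (0.00000 − 0.00000) = 0.00000.
Running total after k=3: 105184.
Order-4 term: −1/1209600 · (0.00000 − 0.00000) = 0.00000.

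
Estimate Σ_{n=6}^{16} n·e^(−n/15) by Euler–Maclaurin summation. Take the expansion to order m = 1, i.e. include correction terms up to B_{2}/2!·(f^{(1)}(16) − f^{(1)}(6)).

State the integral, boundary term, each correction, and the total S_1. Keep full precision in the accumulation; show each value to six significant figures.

Integral: ∫_6^16 x·e^(−x/15) dx = 51.1193.
Boundary: ½(f(6) + f(16)) = ½(4.02192 + 5.50646) = 4.76419.
Running total after boundary: 55.8835.
k=1: B_{2}/(2)! × [f^{(1)}(16) − f^{(1)}(6)] = 1/12 × (-0.0229436 − 0.402192) = -0.0354280.

S_1 ≈ 55.8481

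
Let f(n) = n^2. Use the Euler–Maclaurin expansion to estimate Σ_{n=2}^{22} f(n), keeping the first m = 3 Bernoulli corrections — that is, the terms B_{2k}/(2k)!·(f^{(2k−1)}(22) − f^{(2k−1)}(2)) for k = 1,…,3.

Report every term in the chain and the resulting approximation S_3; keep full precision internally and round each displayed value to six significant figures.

S_3 ≈ 3794.00

The integral term ∫_2^22 x^2 dx = 3546.67.
Endpoint term: (f(2) + f(22))/2 = (4.00000 + 484.000)/2 = 244.000.
Integral + boundary = 3790.67.
Correction k=1: B_{2}/2! · (f^{(1)}(22) − f^{(1)}(2)) = 1/12 · (44.0000 − 4.00000) = 3.33333.
Partial sum through k=1: 3794.00.
Correction k=2: B_{4}/4! · (f^{(3)}(22) − f^{(3)}(2)) = −1/720 · (0.00000 − 0.00000) = 0.00000.
Partial sum through k=2: 3794.00.
Correction k=3: B_{6}/6! · (f^{(5)}(22) − f^{(5)}(2)) = 1/30240 · (0.00000 − 0.00000) = 0.00000.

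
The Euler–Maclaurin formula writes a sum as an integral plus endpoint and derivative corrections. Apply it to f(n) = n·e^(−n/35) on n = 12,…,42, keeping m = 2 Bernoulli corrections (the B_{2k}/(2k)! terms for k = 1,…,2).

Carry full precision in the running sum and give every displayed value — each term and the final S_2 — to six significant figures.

∫_12^42 x·e^(−x/35) dx evaluates to 355.803.
½[f(12) + f(42)] = ½[8.51688 + 12.6502] = 10.5835.
So far: 366.387.
k=1: B_{2}/(2)! × [f^{(1)}(42) − f^{(1)}(12)] = 1/12 × (-0.0602388 − 0.466400) = -0.0438866.
Partial sum through k=1: 366.343.
k=2: B_{4}/(4)! × [f^{(3)}(42) − f^{(3)}(12)] = −1/720 × (0.000442571 − 0.00153949) = 1.52350e-06.

S_2 ≈ 366.343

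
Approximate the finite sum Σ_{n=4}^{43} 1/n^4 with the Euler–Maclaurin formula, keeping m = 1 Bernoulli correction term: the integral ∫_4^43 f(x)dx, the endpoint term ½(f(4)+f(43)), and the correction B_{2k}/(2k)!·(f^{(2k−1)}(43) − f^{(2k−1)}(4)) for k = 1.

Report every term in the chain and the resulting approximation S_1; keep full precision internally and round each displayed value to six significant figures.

S_1 ≈ 0.00748293

The integral term ∫_4^43 1/x^4 dx = 0.00520414.
Boundary: ½(f(4) + f(43)) = ½(0.00390625 + 2.92500e-07) = 0.00195327.
Integral + boundary = 0.00715741.
Correction k=1: B_{2}/2! · (f^{(1)}(43) − f^{(1)}(4)) = 1/12 · (-2.72093e-08 − (-0.00390625)) = 0.000325519.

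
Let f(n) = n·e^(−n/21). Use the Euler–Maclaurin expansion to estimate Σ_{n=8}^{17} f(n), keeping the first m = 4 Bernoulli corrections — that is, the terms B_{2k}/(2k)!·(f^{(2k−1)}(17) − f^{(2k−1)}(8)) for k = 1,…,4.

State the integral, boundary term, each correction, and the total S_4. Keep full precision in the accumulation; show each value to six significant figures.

The integral term ∫_8^17 x·e^(−x/21) dx = 60.9093.
Boundary: ½(f(8) + f(17)) = ½(5.46568 + 7.56619) = 6.51594.
So far: 67.4253.
Order-1 term: 1/12 · (0.0847752 − 0.422940) = -0.0281804.
Running total after k=1: 67.3971.
Order-2 term: −1/720 · (0.00221069 − 0.00405751) = 2.56502e-06.
Running total after k=2: 67.3971.
Order-3 term: 1/30240 · (9.58991e-06 − 1.62267e-05) = -2.19470e-10.
Running total after k=3: 67.3971.
Order-4 term: −1/1209600 · (3.21245e-08 − 5.27271e-08) = 1.70326e-14.

S_4 ≈ 67.3971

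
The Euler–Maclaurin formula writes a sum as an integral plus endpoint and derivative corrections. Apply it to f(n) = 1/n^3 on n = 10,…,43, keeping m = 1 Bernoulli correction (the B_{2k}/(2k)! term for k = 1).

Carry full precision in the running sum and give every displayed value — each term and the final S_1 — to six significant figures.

∫_10^43 1/x^3 dx evaluates to 0.00472958.
Endpoint term: (f(10) + f(43))/2 = (0.00100000 + 1.25775e-05)/2 = 0.000506289.
So far: 0.00523587.
Order-1 term: 1/12 · (-8.77501e-07 − (-0.000300000)) = 2.49269e-05.

S_1 ≈ 0.00526080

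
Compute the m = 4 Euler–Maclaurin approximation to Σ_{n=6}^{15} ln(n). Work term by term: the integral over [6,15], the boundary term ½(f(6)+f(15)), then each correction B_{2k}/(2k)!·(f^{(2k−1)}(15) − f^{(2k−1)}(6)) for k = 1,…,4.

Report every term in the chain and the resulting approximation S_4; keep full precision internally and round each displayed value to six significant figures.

S_4 ≈ 23.1118

∫_6^15 ln(x) dx evaluates to 20.8702.
Boundary: ½(f(6) + f(15)) = ½(1.79176 + 2.70805) = 2.24990.
So far: 23.1201.
k=1: B_{2}/(2)! × [f^{(1)}(15) − f^{(1)}(6)] = 1/12 × (0.0666667 − 0.166667) = -0.00833333.
Partial sum through k=1: 23.1118.
k=2: B_{4}/(4)! × [f^{(3)}(15) − f^{(3)}(6)] = −1/720 × (0.000592593 − 0.00925926) = 1.20370e-05.
Partial sum through k=2: 23.1118.
k=3: B_{6}/(6)! × [f^{(5)}(15) − f^{(5)}(6)] = 1/30240 × (3.16049e-05 − 0.00308642) = -1.01019e-07.
Partial sum through k=3: 23.1118.
k=4: B_{8}/(8)! × [f^{(7)}(15) − f^{(7)}(6)] = −1/1209600 × (4.21399e-06 − 0.00257202) = 2.12285e-09.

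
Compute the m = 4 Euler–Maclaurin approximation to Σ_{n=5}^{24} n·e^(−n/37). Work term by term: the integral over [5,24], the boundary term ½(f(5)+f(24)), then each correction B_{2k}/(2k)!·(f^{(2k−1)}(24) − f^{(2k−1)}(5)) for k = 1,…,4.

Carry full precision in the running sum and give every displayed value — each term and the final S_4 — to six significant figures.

Integral: ∫_5^24 x·e^(−x/37) dx = 177.720.
Boundary: ½(f(5) + f(24)) = ½(4.36799 + 12.5460) = 8.45702.
Integral + boundary = 186.177.
k=1: B_{2}/(2)! × [f^{(1)}(24) − f^{(1)}(5)] = 1/12 × (0.183670 − 0.755544) = -0.0476562.
Partial sum through k=1: 186.130.
k=2: B_{4}/(4)! × [f^{(3)}(24) − f^{(3)}(5)] = −1/720 × (0.000897862 − 0.00182815) = 1.29207e-06.
Partial sum through k=2: 186.130.
k=3: B_{6}/(6)! × [f^{(5)}(24) − f^{(5)}(5)] = 1/30240 × (1.21370e-06 − 2.26765e-06) = -3.48526e-11.
Partial sum through k=3: 186.130.
k=4: B_{8}/(8)! × [f^{(7)}(24) − f^{(7)}(5)] = −1/1209600 × (1.29405e-09 − 2.33740e-09) = 8.62558e-16.

S_4 ≈ 186.130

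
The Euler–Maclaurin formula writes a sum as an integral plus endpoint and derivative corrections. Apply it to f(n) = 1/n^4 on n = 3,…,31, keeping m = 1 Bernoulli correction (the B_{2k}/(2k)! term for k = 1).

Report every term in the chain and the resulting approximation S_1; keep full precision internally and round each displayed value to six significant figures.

S_1 ≈ 0.0198796

The integral term ∫_3^31 1/x^4 dx = 0.0123345.
½[f(3) + f(31)] = ½[0.0123457 + 1.08281e-06] = 0.00617338.
Integral + boundary = 0.0185079.
k=1: B_{2}/(2)! × [f^{(1)}(31) − f^{(1)}(3)] = 1/12 × (-1.39718e-07 − (-0.0164609)) = 0.00137173.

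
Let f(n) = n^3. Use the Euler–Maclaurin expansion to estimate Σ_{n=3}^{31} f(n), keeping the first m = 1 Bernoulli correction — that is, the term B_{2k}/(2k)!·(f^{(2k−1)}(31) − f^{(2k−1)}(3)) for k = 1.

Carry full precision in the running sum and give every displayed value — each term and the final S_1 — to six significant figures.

∫_3^31 x^3 dx evaluates to 230860.
Boundary: ½(f(3) + f(31)) = ½(27.0000 + 29791.0) = 14909.0.
Integral + boundary = 245769.
Order-1 term: 1/12 · (2883.00 − 27.0000) = 238.000.

S_1 ≈ 246007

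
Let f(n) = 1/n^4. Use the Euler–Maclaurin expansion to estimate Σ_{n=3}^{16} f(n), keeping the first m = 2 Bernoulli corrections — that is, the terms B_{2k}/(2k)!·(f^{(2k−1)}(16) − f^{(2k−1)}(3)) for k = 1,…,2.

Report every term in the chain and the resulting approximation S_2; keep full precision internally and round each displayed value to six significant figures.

S_2 ≈ 0.0197400

∫_3^16 1/x^4 dx evaluates to 0.0122643.
½[f(3) + f(16)] = ½[0.0123457 + 1.52588e-05] = 0.00618047.
Running total after boundary: 0.0184448.
k=1: B_{2}/(2)! × [f^{(1)}(16) − f^{(1)}(3)] = 1/12 × (-3.81470e-06 − (-0.0164609)) = 0.00137142.
Running total after k=1: 0.0198162.
k=2: B_{4}/(4)! × [f^{(3)}(16) − f^{(3)}(3)] = −1/720 × (-4.47035e-07 − (-0.0548697)) = -7.62073e-05.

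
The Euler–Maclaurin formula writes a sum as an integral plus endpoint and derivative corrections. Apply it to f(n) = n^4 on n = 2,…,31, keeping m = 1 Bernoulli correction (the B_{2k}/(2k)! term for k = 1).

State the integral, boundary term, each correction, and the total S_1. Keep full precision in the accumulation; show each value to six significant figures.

Integral: ∫_2^31 x^4 dx = 5.72582e+06.
Endpoint term: (f(2) + f(31))/2 = (16.0000 + 923521)/2 = 461768.
Integral + boundary = 6.18759e+06.
k=1: B_{2}/(2)! × [f^{(1)}(31) − f^{(1)}(2)] = 1/12 × (119164 − 32.0000) = 9927.67.

S_1 ≈ 6.19752e+06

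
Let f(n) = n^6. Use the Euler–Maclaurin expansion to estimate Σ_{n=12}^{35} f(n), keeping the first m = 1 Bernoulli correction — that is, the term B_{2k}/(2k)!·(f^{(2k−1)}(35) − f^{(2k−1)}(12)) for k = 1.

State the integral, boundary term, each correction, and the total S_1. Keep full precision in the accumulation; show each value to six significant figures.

S_1 ≈ 1.01330e+10

∫_12^35 x^6 dx evaluates to 9.18621e+09.
Endpoint term: (f(12) + f(35))/2 = (2.98598e+06 + 1.83827e+09)/2 = 9.20626e+08.
Integral + boundary = 1.01068e+10.
k=1: B_{2}/(2)! × [f^{(1)}(35) − f^{(1)}(12)] = 1/12 × (3.15131e+08 − 1.49299e+06) = 2.61365e+07.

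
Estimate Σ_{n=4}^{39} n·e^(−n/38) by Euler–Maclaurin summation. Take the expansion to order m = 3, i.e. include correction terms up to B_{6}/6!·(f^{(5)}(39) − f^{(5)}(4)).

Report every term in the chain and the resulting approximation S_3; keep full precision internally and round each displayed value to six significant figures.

S_3 ≈ 396.801

∫_4^39 x·e^(−x/38) dx evaluates to 388.082.
Boundary: ½(f(4) + f(39)) = ½(3.60035 + 13.9747) = 8.78751.
So far: 396.869.
Correction k=1: B_{2}/2! · (f^{(1)}(39) − f^{(1)}(4)) = 1/12 · (-0.00942960 − 0.805342) = -0.0678976.
Running total after k=1: 396.801.
Correction k=2: B_{4}/4! · (f^{(3)}(39) − f^{(3)}(4)) = −1/720 · (0.000489764 − 0.00180437) = 1.82585e-06.
Running total after k=2: 396.801.
Correction k=3: B_{6}/6! · (f^{(5)}(39) − f^{(5)}(4)) = 1/30240 · (6.82866e-07 − 2.11290e-06) = -4.72896e-11.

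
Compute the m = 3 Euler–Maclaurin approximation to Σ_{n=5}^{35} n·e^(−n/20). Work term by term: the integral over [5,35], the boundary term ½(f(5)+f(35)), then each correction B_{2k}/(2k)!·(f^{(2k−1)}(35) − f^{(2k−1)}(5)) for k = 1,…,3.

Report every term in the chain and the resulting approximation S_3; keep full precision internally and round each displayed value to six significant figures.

The integral term ∫_5^35 x·e^(−x/20) dx = 198.249.
Boundary: ½(f(5) + f(35)) = ½(3.89400 + 6.08209) = 4.98805.
Running total after boundary: 203.237.
Correction k=1: B_{2}/2! · (f^{(1)}(35) − f^{(1)}(5)) = 1/12 · (-0.130330 − 0.584101) = -0.0595359.
Partial sum through k=1: 203.178.
Correction k=2: B_{4}/4! · (f^{(3)}(35) − f^{(3)}(5)) = −1/720 · (0.000543044 − 0.00535426) = 6.68224e-06.
Partial sum through k=2: 203.178.
Correction k=3: B_{6}/6! · (f^{(5)}(35) − f^{(5)}(5)) = 1/30240 · (3.52978e-06 − 2.31206e-05) = -6.47846e-10.

S_3 ≈ 203.178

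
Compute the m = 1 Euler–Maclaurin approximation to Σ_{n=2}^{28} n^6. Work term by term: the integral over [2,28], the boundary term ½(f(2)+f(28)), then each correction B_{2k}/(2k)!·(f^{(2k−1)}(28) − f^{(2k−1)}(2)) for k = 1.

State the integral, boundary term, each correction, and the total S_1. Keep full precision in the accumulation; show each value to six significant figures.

S_1 ≈ 2.17711e+09

∫_2^28 x^6 dx evaluates to 1.92756e+09.
Boundary: ½(f(2) + f(28)) = ½(64.0000 + 4.81890e+08) = 2.40945e+08.
Integral + boundary = 2.16851e+09.
Correction k=1: B_{2}/2! · (f^{(1)}(28) − f^{(1)}(2)) = 1/12 · (1.03262e+08 − 192.000) = 8.60517e+06.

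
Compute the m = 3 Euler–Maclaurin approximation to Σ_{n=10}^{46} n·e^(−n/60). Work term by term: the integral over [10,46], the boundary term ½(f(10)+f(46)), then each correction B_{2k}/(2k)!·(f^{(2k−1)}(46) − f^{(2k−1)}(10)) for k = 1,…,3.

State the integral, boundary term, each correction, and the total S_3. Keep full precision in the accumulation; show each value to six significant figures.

∫_10^46 x·e^(−x/60) dx evaluates to 600.628.
Boundary: ½(f(10) + f(46)) = ½(8.46482 + 21.3697) = 14.9173.
Integral + boundary = 615.545.
Order-1 term: 1/12 · (0.108397 − 0.705401) = -0.0497504.
After k=1: 615.495.
Order-2 term: −1/720 · (0.000288199 − 0.000666212) = 5.25019e-07.
After k=2: 615.495.
Order-3 term: 1/30240 · (1.51746e-07 − 3.15689e-07) = -5.42138e-12.

S_3 ≈ 615.495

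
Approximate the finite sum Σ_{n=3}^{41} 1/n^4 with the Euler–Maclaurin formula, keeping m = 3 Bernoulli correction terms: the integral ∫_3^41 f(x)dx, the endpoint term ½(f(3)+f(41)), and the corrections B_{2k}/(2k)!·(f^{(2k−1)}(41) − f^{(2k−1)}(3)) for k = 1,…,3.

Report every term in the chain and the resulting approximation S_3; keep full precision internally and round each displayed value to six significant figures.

S_3 ≈ 0.0198207

∫_3^41 1/x^4 dx evaluates to 0.0123408.
½[f(3) + f(41)] = ½[0.0123457 + 3.53887e-07] = 0.00617302.
Integral + boundary = 0.0185139.
Order-1 term: 1/12 · (-3.45256e-08 − (-0.0164609)) = 0.00137174.
Running total after k=1: 0.0198856.
Order-2 term: −1/720 · (-6.16161e-10 − (-0.0548697)) = -7.62079e-05.
Running total after k=2: 0.0198094.
Order-3 term: 1/30240 · (-2.05265e-11 − (-0.341411)) = 1.12901e-05.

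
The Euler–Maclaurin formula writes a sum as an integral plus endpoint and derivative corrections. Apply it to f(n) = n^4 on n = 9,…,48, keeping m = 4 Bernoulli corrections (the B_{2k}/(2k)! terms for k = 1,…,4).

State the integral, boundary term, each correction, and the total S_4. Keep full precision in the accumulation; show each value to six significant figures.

S_4 ≈ 5.36431e+07

Integral: ∫_9^48 x^4 dx = 5.09490e+07.
Endpoint term: (f(9) + f(48))/2 = (6561.00 + 5.30842e+06)/2 = 2.65749e+06.
Integral + boundary = 5.36065e+07.
Order-1 term: 1/12 · (442368 − 2916.00) = 36621.0.
Partial sum through k=1: 5.36431e+07.
Order-2 term: −1/720 · (1152.00 − 216.000) = -1.30000.
Partial sum through k=2: 5.36431e+07.
Order-3 term: 1/30240 · (0.00000 − 0.00000) = 0.00000.
Partial sum through k=3: 5.36431e+07.
Order-4 term: −1/1209600 · (0.00000 − 0.00000) = 0.00000.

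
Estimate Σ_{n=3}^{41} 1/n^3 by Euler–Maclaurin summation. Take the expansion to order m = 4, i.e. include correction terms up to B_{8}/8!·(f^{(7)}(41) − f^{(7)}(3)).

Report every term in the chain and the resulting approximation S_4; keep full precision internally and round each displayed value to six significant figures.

S_4 ≈ 0.0767661

Integral: ∫_3^41 1/x^3 dx = 0.0552581.
½[f(3) + f(41)] = ½[0.0370370 + 1.45094e-05] = 0.0185258.
Running total after boundary: 0.0737839.
k=1: B_{2}/(2)! × [f^{(1)}(41) − f^{(1)}(3)] = 1/12 × (-1.06166e-06 − (-0.0370370)) = 0.00308633.
Partial sum through k=1: 0.0768702.
k=2: B_{4}/(4)! × [f^{(3)}(41) − f^{(3)}(3)] = −1/720 × (-1.26313e-08 − (-0.0823045)) = -0.000114312.
Partial sum through k=2: 0.0767559.
k=3: B_{6}/(6)! × [f^{(5)}(41) − f^{(5)}(3)] = 1/30240 × (-3.15595e-10 − (-0.384088)) = 1.27013e-05.
Partial sum through k=3: 0.0767686.
k=4: B_{8}/(8)! × [f^{(7)}(41) − f^{(7)}(3)] = −1/1209600 × (-1.35174e-11 − (-3.07270)) = -2.54026e-06.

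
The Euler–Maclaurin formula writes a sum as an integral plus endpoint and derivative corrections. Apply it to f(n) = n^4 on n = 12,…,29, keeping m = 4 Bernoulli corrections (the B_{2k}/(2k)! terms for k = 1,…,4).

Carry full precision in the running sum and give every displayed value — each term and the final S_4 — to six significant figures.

Integral: ∫_12^29 x^4 dx = 4.05246e+06.
½[f(12) + f(29)] = ½[20736.0 + 707281] = 364008.
Running total after boundary: 4.41647e+06.
Correction k=1: B_{2}/2! · (f^{(1)}(29) − f^{(1)}(12)) = 1/12 · (97556.0 − 6912.00) = 7553.67.
Running total after k=1: 4.42403e+06.
Correction k=2: B_{4}/4! · (f^{(3)}(29) − f^{(3)}(12)) = −1/720 · (696.000 − 288.000) = -0.566667.
Running total after k=2: 4.42403e+06.
Correction k=3: B_{6}/6! · (f^{(5)}(29) − f^{(5)}(12)) = 1/30240 · (0.00000 − 0.00000) = 0.00000.
Running total after k=3: 4.42403e+06.
Correction k=4: B_{8}/8! · (f^{(7)}(29) − f^{(7)}(12)) = −1/1209600 · (0.00000 − 0.00000) = 0.00000.

S_4 ≈ 4.42402e+06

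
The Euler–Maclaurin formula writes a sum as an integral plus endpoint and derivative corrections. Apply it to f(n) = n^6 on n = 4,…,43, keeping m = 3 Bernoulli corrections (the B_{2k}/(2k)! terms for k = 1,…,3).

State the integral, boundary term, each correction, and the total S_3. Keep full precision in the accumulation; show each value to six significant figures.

The integral term ∫_4^43 x^6 dx = 3.88312e+10.
½[f(4) + f(43)] = ½[4096.00 + 6.32136e+09] = 3.16068e+09.
Running total after boundary: 4.19919e+10.
Correction k=1: B_{2}/2! · (f^{(1)}(43) − f^{(1)}(4)) = 1/12 · (8.82051e+08 − 6144.00) = 7.35037e+07.
After k=1: 4.20654e+10.
Correction k=2: B_{4}/4! · (f^{(3)}(43) − f^{(3)}(4)) = −1/720 · (9.54084e+06 − 7680.00) = -13240.5.
After k=2: 4.20654e+10.
Correction k=3: B_{6}/6! · (f^{(5)}(43) − f^{(5)}(4)) = 1/30240 · (30960.0 − 2880.00) = 0.928571.

S_3 ≈ 4.20654e+10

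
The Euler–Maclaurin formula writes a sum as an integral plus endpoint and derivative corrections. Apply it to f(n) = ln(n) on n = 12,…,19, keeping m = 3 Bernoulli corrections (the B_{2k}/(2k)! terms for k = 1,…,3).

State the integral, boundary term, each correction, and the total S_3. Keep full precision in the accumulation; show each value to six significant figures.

The integral term ∫_12^19 ln(x) dx = 19.1255.
½[f(12) + f(19)] = ½[2.48491 + 2.94444] = 2.71467.
Integral + boundary = 21.8401.
Order-1 term: 1/12 · (0.0526316 − 0.0833333) = -0.00255848.
Running total after k=1: 21.8376.
Order-2 term: −1/720 · (0.000291588 − 0.00115741) = 1.20253e-06.
Running total after k=2: 21.8376.
Order-3 term: 1/30240 · (9.69267e-06 − 9.64506e-05) = -2.86898e-09.

S_3 ≈ 21.8376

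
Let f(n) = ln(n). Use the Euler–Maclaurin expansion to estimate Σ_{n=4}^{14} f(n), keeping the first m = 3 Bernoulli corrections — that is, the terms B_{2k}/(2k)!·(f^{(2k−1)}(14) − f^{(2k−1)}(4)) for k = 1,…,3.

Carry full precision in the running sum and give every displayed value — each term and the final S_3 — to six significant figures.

S_3 ≈ 23.3995

∫_4^14 ln(x) dx evaluates to 21.4016.
Endpoint term: (f(4) + f(14))/2 = (1.38629 + 2.63906)/2 = 2.01268.
Running total after boundary: 23.4143.
Order-1 term: 1/12 · (0.0714286 − 0.250000) = -0.0148810.
Running total after k=1: 23.3994.
Order-2 term: −1/720 · (0.000728863 − 0.0312500) = 4.23905e-05.
Running total after k=2: 23.3995.
Order-3 term: 1/30240 · (4.46243e-05 − 0.0234375) = -7.73574e-07.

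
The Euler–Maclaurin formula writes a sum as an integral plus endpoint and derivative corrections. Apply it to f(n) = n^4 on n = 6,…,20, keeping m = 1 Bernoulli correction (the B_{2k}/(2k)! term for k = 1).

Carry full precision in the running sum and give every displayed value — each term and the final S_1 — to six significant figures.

S_1 ≈ 721687

∫_6^20 x^4 dx evaluates to 638445.
Endpoint term: (f(6) + f(20))/2 = (1296.00 + 160000)/2 = 80648.0.
Running total after boundary: 719093.
k=1: B_{2}/(2)! × [f^{(1)}(20) − f^{(1)}(6)] = 1/12 × (32000.0 − 864.000) = 2594.67.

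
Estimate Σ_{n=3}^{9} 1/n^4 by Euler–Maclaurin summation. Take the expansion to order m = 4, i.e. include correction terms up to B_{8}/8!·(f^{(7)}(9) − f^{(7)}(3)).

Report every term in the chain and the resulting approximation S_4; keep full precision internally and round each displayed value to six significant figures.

The integral term ∫_3^9 1/x^4 dx = 0.0118884.
Endpoint term: (f(3) + f(9))/2 = (0.0123457 + 0.000152416)/2 = 0.00624905.
So far: 0.0181375.
Correction k=1: B_{2}/2! · (f^{(1)}(9) − f^{(1)}(3)) = 1/12 · (-6.77404e-05 − (-0.0164609)) = 0.00136610.
After k=1: 0.0195036.
Correction k=2: B_{4}/4! · (f^{(3)}(9) − f^{(3)}(3)) = −1/720 · (-2.50890e-05 − (-0.0548697)) = -7.61730e-05.
After k=2: 0.0194274.
Correction k=3: B_{6}/6! · (f^{(5)}(9) − f^{(5)}(3)) = 1/30240 · (-1.73455e-05 − (-0.341411)) = 1.12895e-05.
After k=3: 0.0194387.
Correction k=4: B_{8}/8! · (f^{(7)}(9) − f^{(7)}(3)) = −1/1209600 · (-1.92728e-05 − (-3.41411)) = -2.82250e-06.

S_4 ≈ 0.0194359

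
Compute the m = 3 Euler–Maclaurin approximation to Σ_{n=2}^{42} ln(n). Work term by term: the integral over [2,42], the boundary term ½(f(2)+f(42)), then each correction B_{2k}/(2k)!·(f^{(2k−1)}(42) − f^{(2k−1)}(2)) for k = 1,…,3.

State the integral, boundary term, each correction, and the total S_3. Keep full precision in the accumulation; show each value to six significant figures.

The integral term ∫_2^42 ln(x) dx = 115.596.
Boundary: ½(f(2) + f(42)) = ½(0.693147 + 3.73767) = 2.21541.
Integral + boundary = 117.811.
k=1: B_{2}/(2)! × [f^{(1)}(42) − f^{(1)}(2)] = 1/12 × (0.0238095 − 0.500000) = -0.0396825.
Partial sum through k=1: 117.772.
k=2: B_{4}/(4)! × [f^{(3)}(42) − f^{(3)}(2)] = −1/720 × (2.69949e-05 − 0.250000) = 0.000347185.
Partial sum through k=2: 117.772.
k=3: B_{6}/(6)! × [f^{(5)}(42) − f^{(5)}(2)] = 1/30240 × (1.83639e-07 − 0.750000) = -2.48016e-05.

S_3 ≈ 117.772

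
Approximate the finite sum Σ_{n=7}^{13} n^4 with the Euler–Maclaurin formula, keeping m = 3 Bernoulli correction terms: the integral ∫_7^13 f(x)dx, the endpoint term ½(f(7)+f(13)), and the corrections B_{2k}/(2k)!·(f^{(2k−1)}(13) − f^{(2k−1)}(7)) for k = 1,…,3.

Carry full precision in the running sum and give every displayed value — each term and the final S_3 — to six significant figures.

The integral term ∫_7^13 x^4 dx = 70897.2.
Boundary: ½(f(7) + f(13)) = ½(2401.00 + 28561.0) = 15481.0.
Running total after boundary: 86378.2.
Order-1 term: 1/12 · (8788.00 − 1372.00) = 618.000.
After k=1: 86996.2.
Order-2 term: −1/720 · (312.000 − 168.000) = -0.200000.
After k=2: 86996.0.
Order-3 term: 1/30240 · (0.00000 − 0.00000) = 0.00000.

S_3 ≈ 86996.0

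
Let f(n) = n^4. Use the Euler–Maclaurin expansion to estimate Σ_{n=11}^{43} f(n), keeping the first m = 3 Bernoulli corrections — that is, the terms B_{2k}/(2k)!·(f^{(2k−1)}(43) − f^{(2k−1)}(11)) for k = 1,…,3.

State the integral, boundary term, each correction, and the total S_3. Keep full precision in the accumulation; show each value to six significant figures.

Integral: ∫_11^43 x^4 dx = 2.93695e+07.
½[f(11) + f(43)] = ½[14641.0 + 3.41880e+06] = 1.71672e+06.
Integral + boundary = 3.10862e+07.
Correction k=1: B_{2}/2! · (f^{(1)}(43) − f^{(1)}(11)) = 1/12 · (318028 − 5324.00) = 26058.7.
After k=1: 3.11123e+07.
Correction k=2: B_{4}/4! · (f^{(3)}(43) − f^{(3)}(11)) = −1/720 · (1032.00 − 264.000) = -1.06667.
After k=2: 3.11123e+07.
Correction k=3: B_{6}/6! · (f^{(5)}(43) − f^{(5)}(11)) = 1/30240 · (0.00000 − 0.00000) = 0.00000.

S_3 ≈ 3.11123e+07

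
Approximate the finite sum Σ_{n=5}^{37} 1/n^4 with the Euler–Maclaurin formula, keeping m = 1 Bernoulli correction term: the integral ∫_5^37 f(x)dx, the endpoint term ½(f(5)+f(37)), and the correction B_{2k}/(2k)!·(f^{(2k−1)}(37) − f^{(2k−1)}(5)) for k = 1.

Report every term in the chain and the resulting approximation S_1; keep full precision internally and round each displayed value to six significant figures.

S_1 ≈ 0.00356701

∫_5^37 1/x^4 dx evaluates to 0.00266009.
½[f(5) + f(37)] = ½[0.00160000 + 5.33572e-07] = 0.000800267.
Integral + boundary = 0.00346035.
Correction k=1: B_{2}/2! · (f^{(1)}(37) − f^{(1)}(5)) = 1/12 · (-5.76835e-08 − (-0.00128000)) = 0.000106662.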